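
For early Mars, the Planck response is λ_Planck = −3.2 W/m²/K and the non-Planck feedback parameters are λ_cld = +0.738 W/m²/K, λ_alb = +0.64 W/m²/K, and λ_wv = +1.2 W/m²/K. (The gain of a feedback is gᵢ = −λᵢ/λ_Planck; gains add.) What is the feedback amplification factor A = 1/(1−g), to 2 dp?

Convert to gains: g_cld = 0.738/3.2 = 0.2306; g_alb = 0.64/3.2 = 0.2; g_wv = 1.2/3.2 = 0.375.
Total gain g = 0.8056.
A = 1/(1 − 0.8056) = 5.14.

5.14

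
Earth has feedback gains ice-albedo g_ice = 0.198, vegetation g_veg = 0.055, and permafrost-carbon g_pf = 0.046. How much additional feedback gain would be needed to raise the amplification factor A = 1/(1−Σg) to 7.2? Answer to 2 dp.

0.56

Current total gain = 0.299.
Target gain for A = 7.2: g* = 1 − 1/7.2 = 0.8611.
Additional gain needed = 0.8611 − 0.299 = 0.56.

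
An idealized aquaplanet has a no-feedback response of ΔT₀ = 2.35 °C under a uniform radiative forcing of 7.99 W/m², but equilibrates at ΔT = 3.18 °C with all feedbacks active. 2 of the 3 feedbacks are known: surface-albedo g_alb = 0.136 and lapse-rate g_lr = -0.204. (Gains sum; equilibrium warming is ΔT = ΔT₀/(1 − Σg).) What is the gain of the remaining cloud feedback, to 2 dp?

0.33

Amplification A = ΔT/ΔT₀ = 3.18/2.35 = 1.353.
Total gain g = 1 − 1/A = 1 − 1/1.353 = 0.2609.
Known gains sum to 0.136 − 0.204 = -0.068.
g_cld = 0.2609 + 0.068 = 0.33.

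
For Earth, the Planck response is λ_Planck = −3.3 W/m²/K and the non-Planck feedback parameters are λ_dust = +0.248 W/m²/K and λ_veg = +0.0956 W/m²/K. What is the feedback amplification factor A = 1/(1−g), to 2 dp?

1.12

Convert to gains: g_dust = 0.248/3.3 = 0.07515; g_veg = 0.0956/3.3 = 0.02897.
Total gain g = 0.10412.
A = 1/(1 − 0.10412) = 1.12.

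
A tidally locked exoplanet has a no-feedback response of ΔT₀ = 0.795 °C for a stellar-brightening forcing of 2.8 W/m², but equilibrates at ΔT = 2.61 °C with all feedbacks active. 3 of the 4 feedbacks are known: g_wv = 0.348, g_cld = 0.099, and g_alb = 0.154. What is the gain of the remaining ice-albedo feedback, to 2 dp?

0.09

Amplification A = ΔT/ΔT₀ = 2.61/0.795 = 3.283.
Total gain g = 1 − 1/A = 1 − 1/3.283 = 0.6954.
Known gains sum to 0.348 + 0.099 + 0.154 = 0.601.
g_ice = 0.6954 − 0.601 = 0.09.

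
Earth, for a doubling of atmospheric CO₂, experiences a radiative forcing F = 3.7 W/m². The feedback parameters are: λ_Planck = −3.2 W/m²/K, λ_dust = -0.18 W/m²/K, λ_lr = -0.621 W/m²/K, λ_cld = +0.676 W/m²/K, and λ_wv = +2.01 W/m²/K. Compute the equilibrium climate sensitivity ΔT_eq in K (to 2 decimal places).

Net feedback parameter λ = (−3.2) + (-0.18) + (-0.621) + (+0.676) + (+2.01) = -1.315 W/m²/K.
ΔT = −F/λ = −3.7/(-1.315) = 2.81 K.

2.81 K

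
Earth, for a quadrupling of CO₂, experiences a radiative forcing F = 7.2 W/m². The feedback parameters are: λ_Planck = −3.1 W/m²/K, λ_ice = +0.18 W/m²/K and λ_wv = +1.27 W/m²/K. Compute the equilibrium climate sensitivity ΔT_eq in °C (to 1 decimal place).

4.4 °C

Net feedback parameter λ = (−3.1) + (+0.18) + (+1.27) = -1.65 W/m²/K.
ΔT = −F/λ = −7.2/(-1.65) = 4.4 °C.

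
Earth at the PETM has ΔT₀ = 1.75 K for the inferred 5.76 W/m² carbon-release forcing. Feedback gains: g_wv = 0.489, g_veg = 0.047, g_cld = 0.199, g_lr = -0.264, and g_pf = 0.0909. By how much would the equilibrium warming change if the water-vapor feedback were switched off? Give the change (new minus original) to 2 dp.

-2.11 K

Original: g = 0.5619, ΔT = 1.75/(1−0.5619) = 3.9945 K.
Without water-vapor: g' = 0.0729, ΔT' = 1.75/(1−0.0729) = 1.8876 K.
Change = 1.8876 − 3.9945 = -2.11 K.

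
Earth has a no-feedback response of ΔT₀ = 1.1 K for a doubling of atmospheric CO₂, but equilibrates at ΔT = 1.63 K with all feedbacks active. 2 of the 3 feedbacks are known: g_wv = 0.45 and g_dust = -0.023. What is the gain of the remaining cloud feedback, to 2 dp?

-0.10

Amplification A = ΔT/ΔT₀ = 1.63/1.1 = 1.482.
Total gain g = 1 − 1/A = 1 − 1/1.482 = 0.3252.
Known gains sum to 0.45 − 0.023 = 0.427.
g_cld = 0.3252 − 0.427 = -0.10.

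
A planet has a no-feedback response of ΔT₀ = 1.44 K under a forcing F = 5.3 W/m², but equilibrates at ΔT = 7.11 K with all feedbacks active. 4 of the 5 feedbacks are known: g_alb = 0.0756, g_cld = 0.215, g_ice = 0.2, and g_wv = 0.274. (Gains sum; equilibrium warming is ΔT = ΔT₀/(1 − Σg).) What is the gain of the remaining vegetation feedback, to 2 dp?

Amplification A = ΔT/ΔT₀ = 7.11/1.44 = 4.938.
Total gain g = 1 − 1/A = 1 − 1/4.938 = 0.7975.
Known gains sum to 0.0756 + 0.215 + 0.2 + 0.274 = 0.7646.
g_veg = 0.7975 − 0.7646 = 0.03.

0.03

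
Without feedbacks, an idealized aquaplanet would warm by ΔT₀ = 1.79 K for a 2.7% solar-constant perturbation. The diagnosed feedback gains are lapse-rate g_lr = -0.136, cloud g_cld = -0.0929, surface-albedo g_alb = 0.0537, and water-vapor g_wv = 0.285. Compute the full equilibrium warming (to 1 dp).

Total gain g = -0.136 − 0.0929 + 0.0537 + 0.285 = 0.1098.
Amplification A = 1/(1 − 0.1098) = 1.123.
ΔT = 1.79 × 1.123 = 2.0 K.

2.0 K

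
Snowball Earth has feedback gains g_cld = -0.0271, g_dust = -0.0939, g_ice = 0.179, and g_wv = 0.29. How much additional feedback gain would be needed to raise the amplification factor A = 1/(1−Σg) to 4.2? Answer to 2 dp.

0.41

Current total gain = 0.348.
Target gain for A = 4.2: g* = 1 − 1/4.2 = 0.7619.
Additional gain needed = 0.7619 − 0.348 = 0.41.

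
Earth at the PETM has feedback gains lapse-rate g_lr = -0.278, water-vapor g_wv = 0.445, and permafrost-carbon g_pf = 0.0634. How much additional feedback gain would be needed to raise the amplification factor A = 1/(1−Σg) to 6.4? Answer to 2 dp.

0.61

Current total gain = 0.2304.
Target gain for A = 6.4: g* = 1 − 1/6.4 = 0.8438.
Additional gain needed = 0.8438 − 0.2304 = 0.61.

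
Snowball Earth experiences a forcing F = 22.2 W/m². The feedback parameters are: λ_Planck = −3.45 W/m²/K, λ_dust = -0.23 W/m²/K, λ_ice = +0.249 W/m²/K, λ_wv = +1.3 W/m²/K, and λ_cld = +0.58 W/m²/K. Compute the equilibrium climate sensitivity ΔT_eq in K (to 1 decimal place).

Net feedback parameter λ = (−3.45) + (-0.23) + (+0.249) + (+1.3) + (+0.58) = -1.551 W/m²/K.
ΔT = −F/λ = −22.2/(-1.551) = 14.3 K.

14.3 K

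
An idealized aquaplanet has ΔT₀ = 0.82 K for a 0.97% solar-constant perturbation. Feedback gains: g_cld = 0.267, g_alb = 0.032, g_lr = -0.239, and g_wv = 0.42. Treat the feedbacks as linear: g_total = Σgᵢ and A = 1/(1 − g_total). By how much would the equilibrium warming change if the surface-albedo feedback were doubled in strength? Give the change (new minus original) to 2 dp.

Original: g = 0.48, ΔT = 0.82/(1−0.48) = 1.5769 K.
With doubled surface-albedo: g' = 0.512, ΔT' = 0.82/(1−0.512) = 1.6803 K.
Change = 1.6803 − 1.5769 = 0.10 K.

0.10 K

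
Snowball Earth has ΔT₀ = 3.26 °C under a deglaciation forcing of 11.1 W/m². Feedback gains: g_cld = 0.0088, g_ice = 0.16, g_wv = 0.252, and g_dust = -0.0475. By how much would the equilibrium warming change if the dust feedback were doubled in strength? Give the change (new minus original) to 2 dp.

Original: g = 0.3733, ΔT = 3.26/(1−0.3733) = 5.2019 °C.
With doubled dust: g' = 0.3258, ΔT' = 3.26/(1−0.3258) = 4.8354 °C.
Change = 4.8354 − 5.2019 = -0.37 °C.

-0.37 °C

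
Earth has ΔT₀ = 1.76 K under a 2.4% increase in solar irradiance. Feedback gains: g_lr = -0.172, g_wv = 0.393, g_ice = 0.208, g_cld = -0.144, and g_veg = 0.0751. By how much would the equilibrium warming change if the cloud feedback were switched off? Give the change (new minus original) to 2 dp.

0.80 K

Original: g = 0.3601, ΔT = 1.76/(1−0.3601) = 2.7504 K.
Without cloud: g' = 0.5041, ΔT' = 1.76/(1−0.5041) = 3.5491 K.
Change = 3.5491 − 2.7504 = 0.80 K.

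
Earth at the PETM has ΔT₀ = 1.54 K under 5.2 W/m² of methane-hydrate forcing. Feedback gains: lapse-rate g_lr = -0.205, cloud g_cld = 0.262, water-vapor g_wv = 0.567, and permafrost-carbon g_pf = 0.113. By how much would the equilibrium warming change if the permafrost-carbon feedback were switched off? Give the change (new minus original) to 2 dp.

-1.76 K

Original: g = 0.737, ΔT = 1.54/(1−0.737) = 5.8555 K.
Without permafrost-carbon: g' = 0.624, ΔT' = 1.54/(1−0.624) = 4.0957 K.
Change = 4.0957 − 5.8555 = -1.76 K.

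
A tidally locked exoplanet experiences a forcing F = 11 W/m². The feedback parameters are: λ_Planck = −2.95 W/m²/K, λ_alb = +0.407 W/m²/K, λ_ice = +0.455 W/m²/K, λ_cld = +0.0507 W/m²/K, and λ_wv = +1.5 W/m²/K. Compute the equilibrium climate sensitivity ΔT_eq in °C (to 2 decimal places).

20.47 °C

Net feedback parameter λ = (−2.95) + (+0.407) + (+0.455) + (+0.0507) + (+1.5) = -0.5373 W/m²/K.
ΔT = −F/λ = −11/(-0.5373) = 20.47 °C.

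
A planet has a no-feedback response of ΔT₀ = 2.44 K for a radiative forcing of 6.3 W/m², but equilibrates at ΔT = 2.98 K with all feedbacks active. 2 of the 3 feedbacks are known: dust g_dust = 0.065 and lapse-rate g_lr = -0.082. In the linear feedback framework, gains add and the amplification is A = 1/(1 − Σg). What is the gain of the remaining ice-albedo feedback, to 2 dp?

Amplification A = ΔT/ΔT₀ = 2.98/2.44 = 1.221.
Total gain g = 1 − 1/A = 1 − 1/1.221 = 0.181.
Known gains sum to 0.065 − 0.082 = -0.017.
g_ice = 0.181 + 0.017 = 0.20.

0.20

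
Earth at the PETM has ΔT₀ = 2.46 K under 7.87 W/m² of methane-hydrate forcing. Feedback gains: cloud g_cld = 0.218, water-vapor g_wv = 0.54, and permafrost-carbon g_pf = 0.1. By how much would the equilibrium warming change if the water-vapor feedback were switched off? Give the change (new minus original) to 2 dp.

-13.72 K

Original: g = 0.858, ΔT = 2.46/(1−0.858) = 17.3239 K.
Without water-vapor: g' = 0.318, ΔT' = 2.46/(1−0.318) = 3.6070 K.
Change = 3.6070 − 17.3239 = -13.72 K.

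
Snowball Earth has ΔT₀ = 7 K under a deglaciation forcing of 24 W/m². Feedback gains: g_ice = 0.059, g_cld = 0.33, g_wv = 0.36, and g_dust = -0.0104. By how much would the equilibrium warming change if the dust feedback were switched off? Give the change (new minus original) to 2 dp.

1.11 K

Original: g = 0.7386, ΔT = 7/(1−0.7386) = 26.7789 K.
Without dust: g' = 0.749, ΔT' = 7/(1−0.749) = 27.8884 K.
Change = 27.8884 − 26.7789 = 1.11 K.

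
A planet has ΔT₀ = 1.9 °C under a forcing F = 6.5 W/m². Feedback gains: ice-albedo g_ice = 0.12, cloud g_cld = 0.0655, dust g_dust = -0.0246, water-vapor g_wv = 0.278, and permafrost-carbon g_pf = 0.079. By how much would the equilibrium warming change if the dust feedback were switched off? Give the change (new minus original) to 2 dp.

Original: g = 0.5179, ΔT = 1.9/(1−0.5179) = 3.9411 °C.
Without dust: g' = 0.5425, ΔT' = 1.9/(1−0.5425) = 4.1530 °C.
Change = 4.1530 − 3.9411 = 0.21 °C.

0.21 °C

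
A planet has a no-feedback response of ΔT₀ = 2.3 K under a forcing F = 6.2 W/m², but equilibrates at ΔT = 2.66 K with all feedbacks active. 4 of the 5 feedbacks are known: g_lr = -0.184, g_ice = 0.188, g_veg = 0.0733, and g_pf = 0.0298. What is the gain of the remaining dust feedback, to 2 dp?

0.03

Amplification A = ΔT/ΔT₀ = 2.66/2.3 = 1.157.
Total gain g = 1 − 1/A = 1 − 1/1.157 = 0.1357.
Known gains sum to -0.184 + 0.188 + 0.0733 + 0.0298 = 0.1071.
g_dust = 0.1357 − 0.1071 = 0.03.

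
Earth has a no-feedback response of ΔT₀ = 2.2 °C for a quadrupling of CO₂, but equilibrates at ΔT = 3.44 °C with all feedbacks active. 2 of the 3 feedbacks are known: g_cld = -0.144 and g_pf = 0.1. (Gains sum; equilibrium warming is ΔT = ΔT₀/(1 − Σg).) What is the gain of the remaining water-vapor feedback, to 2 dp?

0.40

Amplification A = ΔT/ΔT₀ = 3.44/2.2 = 1.564.
Total gain g = 1 − 1/A = 1 − 1/1.564 = 0.3606.
Known gains sum to -0.144 + 0.1 = -0.044.
g_wv = 0.3606 + 0.044 = 0.40.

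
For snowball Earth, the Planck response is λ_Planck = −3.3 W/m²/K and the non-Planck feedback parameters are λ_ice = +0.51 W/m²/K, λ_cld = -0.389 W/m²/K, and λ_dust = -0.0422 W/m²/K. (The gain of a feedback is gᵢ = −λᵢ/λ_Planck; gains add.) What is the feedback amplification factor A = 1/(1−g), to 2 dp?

1.02

Convert to gains: g_ice = 0.51/3.3 = 0.1545; g_cld = -0.389/3.3 = -0.1179; g_dust = -0.0422/3.3 = -0.01279.
Total gain g = 0.02381.
A = 1/(1 − 0.02381) = 1.02.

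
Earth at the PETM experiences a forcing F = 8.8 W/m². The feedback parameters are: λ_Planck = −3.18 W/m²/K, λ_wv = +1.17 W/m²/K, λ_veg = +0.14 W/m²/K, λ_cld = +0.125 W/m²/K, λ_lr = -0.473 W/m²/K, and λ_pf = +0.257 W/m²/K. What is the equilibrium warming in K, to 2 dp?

Net feedback parameter λ = (−3.18) + (+1.17) + (+0.14) + (+0.125) + (-0.473) + (+0.257) = -1.961 W/m²/K.
ΔT = −F/λ = −8.8/(-1.961) = 4.49 K.

4.49 K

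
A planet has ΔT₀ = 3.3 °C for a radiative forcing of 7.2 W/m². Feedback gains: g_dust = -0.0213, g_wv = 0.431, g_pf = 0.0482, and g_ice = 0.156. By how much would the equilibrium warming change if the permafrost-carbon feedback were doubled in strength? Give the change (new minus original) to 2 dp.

Original: g = 0.6139, ΔT = 3.3/(1−0.6139) = 8.5470 °C.
With doubled permafrost-carbon: g' = 0.6621, ΔT' = 3.3/(1−0.6621) = 9.7662 °C.
Change = 9.7662 − 8.5470 = 1.22 °C.

1.22 °C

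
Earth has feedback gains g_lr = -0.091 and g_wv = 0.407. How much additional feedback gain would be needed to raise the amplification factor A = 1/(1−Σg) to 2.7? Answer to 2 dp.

0.31

Current total gain = 0.316.
Target gain for A = 2.7: g* = 1 − 1/2.7 = 0.6296.
Additional gain needed = 0.6296 − 0.316 = 0.31.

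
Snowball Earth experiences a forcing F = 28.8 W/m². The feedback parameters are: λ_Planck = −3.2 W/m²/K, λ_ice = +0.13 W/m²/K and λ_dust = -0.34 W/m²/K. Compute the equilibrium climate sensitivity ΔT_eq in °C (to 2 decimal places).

Net feedback parameter λ = (−3.2) + (+0.13) + (-0.34) = -3.41 W/m²/K.
ΔT = −F/λ = −28.8/(-3.41) = 8.45 °C.

8.45 °C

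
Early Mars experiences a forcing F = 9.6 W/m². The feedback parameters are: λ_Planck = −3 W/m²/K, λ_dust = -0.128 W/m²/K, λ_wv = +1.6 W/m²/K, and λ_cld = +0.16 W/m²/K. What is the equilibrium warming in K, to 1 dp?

Net feedback parameter λ = (−3) + (-0.128) + (+1.6) + (+0.16) = -1.368 W/m²/K.
ΔT = −F/λ = −9.6/(-1.368) = 7.0 K.

7.0 K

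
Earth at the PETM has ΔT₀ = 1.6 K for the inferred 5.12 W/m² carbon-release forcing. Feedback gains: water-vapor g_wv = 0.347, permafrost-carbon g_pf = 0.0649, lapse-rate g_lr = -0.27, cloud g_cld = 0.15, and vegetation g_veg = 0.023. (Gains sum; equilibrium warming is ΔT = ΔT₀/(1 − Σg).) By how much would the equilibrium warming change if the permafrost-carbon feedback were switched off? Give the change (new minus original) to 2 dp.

Original: g = 0.3149, ΔT = 1.6/(1−0.3149) = 2.3354 K.
Without permafrost-carbon: g' = 0.25, ΔT' = 1.6/(1−0.25) = 2.1333 K.
Change = 2.1333 − 2.3354 = -0.20 K.

-0.20 K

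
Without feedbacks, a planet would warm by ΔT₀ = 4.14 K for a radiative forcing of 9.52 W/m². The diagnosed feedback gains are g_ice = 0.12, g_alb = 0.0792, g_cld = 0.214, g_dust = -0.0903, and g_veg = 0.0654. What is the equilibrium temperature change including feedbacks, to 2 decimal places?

6.77 K

Total gain g = 0.12 + 0.0792 + 0.214 − 0.0903 + 0.0654 = 0.3883.
Amplification A = 1/(1 − 0.3883) = 1.635.
ΔT = 4.14 × 1.635 = 6.77 K.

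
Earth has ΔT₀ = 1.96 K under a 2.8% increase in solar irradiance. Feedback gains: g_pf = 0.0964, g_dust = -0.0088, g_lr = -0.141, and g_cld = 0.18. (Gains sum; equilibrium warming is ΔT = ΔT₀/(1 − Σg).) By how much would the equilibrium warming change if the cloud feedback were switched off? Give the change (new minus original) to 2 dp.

Original: g = 0.1266, ΔT = 1.96/(1−0.1266) = 2.2441 K.
Without cloud: g' = -0.0534, ΔT' = 1.96/(1+0.0534) = 1.8606 K.
Change = 1.8606 − 2.2441 = -0.38 K.

-0.38 K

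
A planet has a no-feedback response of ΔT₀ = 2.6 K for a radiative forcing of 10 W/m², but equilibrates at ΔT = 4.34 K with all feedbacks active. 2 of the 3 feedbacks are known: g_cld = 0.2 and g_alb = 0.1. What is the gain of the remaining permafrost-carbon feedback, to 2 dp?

0.10

Amplification A = ΔT/ΔT₀ = 4.34/2.6 = 1.669.
Total gain g = 1 − 1/A = 1 − 1/1.669 = 0.4008.
Known gains sum to 0.2 + 0.1 = 0.3.
g_pf = 0.4008 − 0.3 = 0.10.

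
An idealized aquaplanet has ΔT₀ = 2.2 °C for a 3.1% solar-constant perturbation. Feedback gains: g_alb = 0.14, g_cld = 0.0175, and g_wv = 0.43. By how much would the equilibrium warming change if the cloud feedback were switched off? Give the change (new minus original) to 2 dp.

-0.22 °C

Original: g = 0.5875, ΔT = 2.2/(1−0.5875) = 5.3333 °C.
Without cloud: g' = 0.57, ΔT' = 2.2/(1−0.57) = 5.1163 °C.
Change = 5.1163 − 5.3333 = -0.22 °C.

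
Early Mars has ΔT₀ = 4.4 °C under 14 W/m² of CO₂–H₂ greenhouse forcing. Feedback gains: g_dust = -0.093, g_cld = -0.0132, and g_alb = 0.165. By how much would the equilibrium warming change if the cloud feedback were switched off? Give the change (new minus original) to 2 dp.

Original: g = 0.0588, ΔT = 4.4/(1−0.0588) = 4.6749 °C.
Without cloud: g' = 0.072, ΔT' = 4.4/(1−0.072) = 4.7414 °C.
Change = 4.7414 − 4.6749 = 0.07 °C.

0.07 °C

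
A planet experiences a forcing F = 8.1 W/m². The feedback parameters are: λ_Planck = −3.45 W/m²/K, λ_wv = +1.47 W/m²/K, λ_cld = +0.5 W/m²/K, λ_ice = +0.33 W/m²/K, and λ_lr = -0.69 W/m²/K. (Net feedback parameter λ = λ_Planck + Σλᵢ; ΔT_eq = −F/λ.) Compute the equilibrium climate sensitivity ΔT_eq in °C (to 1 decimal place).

4.4 °C

Net feedback parameter λ = (−3.45) + (+1.47) + (+0.5) + (+0.33) + (-0.69) = -1.84 W/m²/K.
ΔT = −F/λ = −8.1/(-1.84) = 4.4 °C.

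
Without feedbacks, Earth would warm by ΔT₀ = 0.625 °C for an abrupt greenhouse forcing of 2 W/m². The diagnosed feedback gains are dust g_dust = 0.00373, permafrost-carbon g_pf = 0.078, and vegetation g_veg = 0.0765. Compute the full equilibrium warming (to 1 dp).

Total gain g = 0.00373 + 0.078 + 0.0765 = 0.15823.
Amplification A = 1/(1 − 0.15823) = 1.188.
ΔT = 0.625 × 1.188 = 0.7 °C.

0.7 °C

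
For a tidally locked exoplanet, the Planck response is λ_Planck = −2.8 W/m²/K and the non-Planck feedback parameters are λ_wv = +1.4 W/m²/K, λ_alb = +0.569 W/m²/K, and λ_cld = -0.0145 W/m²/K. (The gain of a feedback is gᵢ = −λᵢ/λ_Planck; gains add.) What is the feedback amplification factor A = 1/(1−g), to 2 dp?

Convert to gains: g_wv = 1.4/2.8 = 0.5; g_alb = 0.569/2.8 = 0.2032; g_cld = -0.0145/2.8 = -0.005179.
Total gain g = 0.698021.
A = 1/(1 − 0.698021) = 3.31.

3.31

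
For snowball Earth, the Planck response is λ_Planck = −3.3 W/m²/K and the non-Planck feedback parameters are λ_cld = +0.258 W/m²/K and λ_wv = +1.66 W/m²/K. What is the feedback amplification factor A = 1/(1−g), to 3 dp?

Convert to gains: g_cld = 0.258/3.3 = 0.07818; g_wv = 1.66/3.3 = 0.503.
Total gain g = 0.58118.
A = 1/(1 − 0.58118) = 2.388.

2.388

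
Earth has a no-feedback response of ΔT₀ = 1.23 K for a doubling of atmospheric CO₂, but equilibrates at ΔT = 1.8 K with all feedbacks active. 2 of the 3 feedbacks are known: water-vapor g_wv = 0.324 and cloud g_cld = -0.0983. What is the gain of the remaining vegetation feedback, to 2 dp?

Amplification A = ΔT/ΔT₀ = 1.8/1.23 = 1.463.
Total gain g = 1 − 1/A = 1 − 1/1.463 = 0.3165.
Known gains sum to 0.324 − 0.0983 = 0.2257.
g_veg = 0.3165 − 0.2257 = 0.09.

0.09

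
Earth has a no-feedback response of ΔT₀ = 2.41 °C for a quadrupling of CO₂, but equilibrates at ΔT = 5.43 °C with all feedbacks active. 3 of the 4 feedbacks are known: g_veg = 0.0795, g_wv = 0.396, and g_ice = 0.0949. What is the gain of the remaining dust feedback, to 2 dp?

-0.01

Amplification A = ΔT/ΔT₀ = 5.43/2.41 = 2.253.
Total gain g = 1 − 1/A = 1 − 1/2.253 = 0.5561.
Known gains sum to 0.0795 + 0.396 + 0.0949 = 0.5704.
g_dust = 0.5561 − 0.5704 = -0.01.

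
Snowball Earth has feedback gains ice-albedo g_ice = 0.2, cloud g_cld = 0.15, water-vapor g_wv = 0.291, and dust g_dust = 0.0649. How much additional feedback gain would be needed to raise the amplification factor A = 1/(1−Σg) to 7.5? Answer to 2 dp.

Current total gain = 0.7059.
Target gain for A = 7.5: g* = 1 − 1/7.5 = 0.8667.
Additional gain needed = 0.8667 − 0.7059 = 0.16.

0.16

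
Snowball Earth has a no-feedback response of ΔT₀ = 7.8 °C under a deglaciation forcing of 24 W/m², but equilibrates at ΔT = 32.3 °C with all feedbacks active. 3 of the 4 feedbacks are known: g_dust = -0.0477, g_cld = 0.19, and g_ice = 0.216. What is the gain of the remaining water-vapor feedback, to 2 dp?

0.40

Amplification A = ΔT/ΔT₀ = 32.3/7.8 = 4.141.
Total gain g = 1 − 1/A = 1 − 1/4.141 = 0.7585.
Known gains sum to -0.0477 + 0.19 + 0.216 = 0.3583.
g_wv = 0.7585 − 0.3583 = 0.40.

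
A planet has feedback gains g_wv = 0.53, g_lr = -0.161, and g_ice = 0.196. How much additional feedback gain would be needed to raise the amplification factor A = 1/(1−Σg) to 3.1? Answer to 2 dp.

0.11

Current total gain = 0.565.
Target gain for A = 3.1: g* = 1 − 1/3.1 = 0.6774.
Additional gain needed = 0.6774 − 0.565 = 0.11.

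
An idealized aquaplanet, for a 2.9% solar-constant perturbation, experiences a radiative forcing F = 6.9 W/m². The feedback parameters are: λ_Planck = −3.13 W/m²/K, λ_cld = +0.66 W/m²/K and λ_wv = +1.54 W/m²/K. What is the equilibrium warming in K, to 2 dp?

Net feedback parameter λ = (−3.13) + (+0.66) + (+1.54) = -0.93 W/m²/K.
ΔT = −F/λ = −6.9/(-0.93) = 7.42 K.

7.42 K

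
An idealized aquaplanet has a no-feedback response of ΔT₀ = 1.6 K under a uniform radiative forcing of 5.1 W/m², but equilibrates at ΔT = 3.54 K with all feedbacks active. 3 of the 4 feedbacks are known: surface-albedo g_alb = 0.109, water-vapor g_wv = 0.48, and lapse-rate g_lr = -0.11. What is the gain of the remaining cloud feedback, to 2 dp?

Amplification A = ΔT/ΔT₀ = 3.54/1.6 = 2.212.
Total gain g = 1 − 1/A = 1 − 1/2.212 = 0.5479.
Known gains sum to 0.109 + 0.48 − 0.11 = 0.479.
g_cld = 0.5479 − 0.479 = 0.07.

0.07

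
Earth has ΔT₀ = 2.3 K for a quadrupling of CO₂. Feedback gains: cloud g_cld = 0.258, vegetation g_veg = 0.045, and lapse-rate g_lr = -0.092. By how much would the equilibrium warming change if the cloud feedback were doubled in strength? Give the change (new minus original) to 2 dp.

Original: g = 0.211, ΔT = 2.3/(1−0.211) = 2.9151 K.
With doubled cloud: g' = 0.469, ΔT' = 2.3/(1−0.469) = 4.3315 K.
Change = 4.3315 − 2.9151 = 1.42 K.

1.42 K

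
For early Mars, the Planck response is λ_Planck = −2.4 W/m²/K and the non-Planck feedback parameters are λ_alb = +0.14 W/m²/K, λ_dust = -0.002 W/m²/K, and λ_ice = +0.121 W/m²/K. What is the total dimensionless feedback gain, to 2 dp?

Convert to gains: g_alb = 0.14/2.4 = 0.05833; g_dust = -0.002/2.4 = -0.000833; g_ice = 0.121/2.4 = 0.05042.
Total gain g = 0.107917.

0.11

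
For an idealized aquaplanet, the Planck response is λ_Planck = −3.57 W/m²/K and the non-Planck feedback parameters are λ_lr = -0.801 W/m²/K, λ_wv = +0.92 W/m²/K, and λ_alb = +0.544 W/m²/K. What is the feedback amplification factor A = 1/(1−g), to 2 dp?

Convert to gains: g_lr = -0.801/3.57 = -0.2244; g_wv = 0.92/3.57 = 0.2577; g_alb = 0.544/3.57 = 0.1524.
Total gain g = 0.1857.
A = 1/(1 − 0.1857) = 1.23.

1.23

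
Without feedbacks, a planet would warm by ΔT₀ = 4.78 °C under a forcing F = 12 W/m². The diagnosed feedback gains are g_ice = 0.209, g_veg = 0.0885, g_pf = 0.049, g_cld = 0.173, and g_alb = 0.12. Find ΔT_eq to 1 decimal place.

Total gain g = 0.209 + 0.0885 + 0.049 + 0.173 + 0.12 = 0.6395.
Amplification A = 1/(1 − 0.6395) = 2.774.
ΔT = 4.78 × 2.774 = 13.3 °C.

13.3 °C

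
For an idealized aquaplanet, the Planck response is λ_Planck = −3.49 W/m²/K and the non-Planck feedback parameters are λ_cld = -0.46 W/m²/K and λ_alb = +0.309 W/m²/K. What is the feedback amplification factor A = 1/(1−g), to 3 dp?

Convert to gains: g_cld = -0.46/3.49 = -0.1318; g_alb = 0.309/3.49 = 0.08854.
Total gain g = -0.04326.
A = 1/(1 + 0.04326) = 0.959.

0.959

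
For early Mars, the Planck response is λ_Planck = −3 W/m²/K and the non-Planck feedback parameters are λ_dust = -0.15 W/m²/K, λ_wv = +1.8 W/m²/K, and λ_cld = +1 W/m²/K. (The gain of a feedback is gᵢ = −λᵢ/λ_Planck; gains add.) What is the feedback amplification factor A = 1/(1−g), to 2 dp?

Convert to gains: g_dust = -0.15/3 = -0.05; g_wv = 1.8/3 = 0.6; g_cld = 1/3 = 0.3333.
Total gain g = 0.8833.
A = 1/(1 − 0.8833) = 8.57.

8.57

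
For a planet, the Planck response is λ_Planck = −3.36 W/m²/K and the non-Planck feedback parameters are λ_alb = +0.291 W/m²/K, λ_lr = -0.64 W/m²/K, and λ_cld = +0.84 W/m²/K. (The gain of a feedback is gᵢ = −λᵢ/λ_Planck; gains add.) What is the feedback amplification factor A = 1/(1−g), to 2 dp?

Convert to gains: g_alb = 0.291/3.36 = 0.08661; g_lr = -0.64/3.36 = -0.1905; g_cld = 0.84/3.36 = 0.25.
Total gain g = 0.14611.
A = 1/(1 − 0.14611) = 1.17.

1.17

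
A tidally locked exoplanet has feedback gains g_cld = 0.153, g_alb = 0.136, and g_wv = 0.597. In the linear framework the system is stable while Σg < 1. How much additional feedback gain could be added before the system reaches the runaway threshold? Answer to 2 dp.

Current total gain = 0.153 + 0.136 + 0.597 = 0.886.
Margin to runaway = 1 − 0.886 = 0.11.

0.11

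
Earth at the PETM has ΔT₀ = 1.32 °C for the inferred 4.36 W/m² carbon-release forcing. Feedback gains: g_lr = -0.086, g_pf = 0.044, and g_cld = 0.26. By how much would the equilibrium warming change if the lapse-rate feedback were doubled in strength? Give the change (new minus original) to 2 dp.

-0.17 °C

Original: g = 0.218, ΔT = 1.32/(1−0.218) = 1.6880 °C.
With doubled lapse-rate: g' = 0.132, ΔT' = 1.32/(1−0.132) = 1.5207 °C.
Change = 1.5207 − 1.6880 = -0.17 °C.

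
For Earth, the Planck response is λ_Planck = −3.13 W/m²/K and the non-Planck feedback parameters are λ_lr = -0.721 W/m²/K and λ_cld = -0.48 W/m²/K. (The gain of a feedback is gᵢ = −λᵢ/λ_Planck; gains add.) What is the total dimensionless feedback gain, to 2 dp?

-0.38

Convert to gains: g_lr = -0.721/3.13 = -0.2304; g_cld = -0.48/3.13 = -0.1534.
Total gain g = -0.3838.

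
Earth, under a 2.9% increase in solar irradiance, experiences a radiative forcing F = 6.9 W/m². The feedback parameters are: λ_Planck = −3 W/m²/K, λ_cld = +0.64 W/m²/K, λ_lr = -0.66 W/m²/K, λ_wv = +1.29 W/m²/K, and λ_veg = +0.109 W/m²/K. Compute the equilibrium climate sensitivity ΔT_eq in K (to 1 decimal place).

4.3 K

Net feedback parameter λ = (−3) + (+0.64) + (-0.66) + (+1.29) + (+0.109) = -1.621 W/m²/K.
ΔT = −F/λ = −6.9/(-1.621) = 4.3 K.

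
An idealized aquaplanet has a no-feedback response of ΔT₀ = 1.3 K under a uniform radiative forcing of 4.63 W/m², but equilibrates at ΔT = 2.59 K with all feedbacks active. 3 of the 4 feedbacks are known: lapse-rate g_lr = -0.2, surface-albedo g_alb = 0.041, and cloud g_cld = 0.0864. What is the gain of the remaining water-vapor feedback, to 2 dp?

0.57

Amplification A = ΔT/ΔT₀ = 2.59/1.3 = 1.992.
Total gain g = 1 − 1/A = 1 − 1/1.992 = 0.498.
Known gains sum to -0.2 + 0.041 + 0.0864 = -0.0726.
g_wv = 0.498 + 0.0726 = 0.57.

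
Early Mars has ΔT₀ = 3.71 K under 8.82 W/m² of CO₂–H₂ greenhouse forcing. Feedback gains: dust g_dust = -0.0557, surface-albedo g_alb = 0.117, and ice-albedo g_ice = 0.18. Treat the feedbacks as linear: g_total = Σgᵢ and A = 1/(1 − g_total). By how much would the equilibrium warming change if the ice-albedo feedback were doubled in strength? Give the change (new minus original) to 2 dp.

Original: g = 0.2413, ΔT = 3.71/(1−0.2413) = 4.8899 K.
With doubled ice-albedo: g' = 0.4213, ΔT' = 3.71/(1−0.4213) = 6.4109 K.
Change = 6.4109 − 4.8899 = 1.52 K.

1.52 K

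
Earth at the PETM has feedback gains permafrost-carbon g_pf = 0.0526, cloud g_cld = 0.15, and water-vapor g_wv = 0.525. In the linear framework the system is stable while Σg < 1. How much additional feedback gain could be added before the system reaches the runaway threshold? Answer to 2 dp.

Current total gain = 0.0526 + 0.15 + 0.525 = 0.7276.
Margin to runaway = 1 − 0.7276 = 0.27.

0.27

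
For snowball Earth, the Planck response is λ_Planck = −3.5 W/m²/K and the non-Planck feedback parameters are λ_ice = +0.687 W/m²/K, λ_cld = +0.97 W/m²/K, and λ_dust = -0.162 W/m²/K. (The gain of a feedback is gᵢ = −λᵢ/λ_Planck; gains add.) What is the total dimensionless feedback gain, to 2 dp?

0.43

Convert to gains: g_ice = 0.687/3.5 = 0.1963; g_cld = 0.97/3.5 = 0.2771; g_dust = -0.162/3.5 = -0.04629.
Total gain g = 0.42711.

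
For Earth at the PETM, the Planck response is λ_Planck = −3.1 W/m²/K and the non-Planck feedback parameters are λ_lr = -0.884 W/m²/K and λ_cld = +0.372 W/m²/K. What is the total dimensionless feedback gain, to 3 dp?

Convert to gains: g_lr = -0.884/3.1 = -0.2852; g_cld = 0.372/3.1 = 0.12.
Total gain g = -0.1652.

-0.165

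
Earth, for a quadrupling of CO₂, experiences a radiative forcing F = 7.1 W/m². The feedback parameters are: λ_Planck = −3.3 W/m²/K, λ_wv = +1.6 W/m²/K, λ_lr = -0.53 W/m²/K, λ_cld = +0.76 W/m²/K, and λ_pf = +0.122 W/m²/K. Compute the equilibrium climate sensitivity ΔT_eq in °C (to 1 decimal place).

Net feedback parameter λ = (−3.3) + (+1.6) + (-0.53) + (+0.76) + (+0.122) = -1.348 W/m²/K.
ΔT = −F/λ = −7.1/(-1.348) = 5.3 °C.

5.3 °C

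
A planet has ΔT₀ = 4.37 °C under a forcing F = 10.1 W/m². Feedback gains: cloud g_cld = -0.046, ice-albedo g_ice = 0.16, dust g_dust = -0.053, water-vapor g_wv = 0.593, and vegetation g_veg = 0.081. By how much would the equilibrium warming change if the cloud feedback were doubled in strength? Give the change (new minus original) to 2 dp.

-2.44 °C

Original: g = 0.735, ΔT = 4.37/(1−0.735) = 16.4906 °C.
With doubled cloud: g' = 0.689, ΔT' = 4.37/(1−0.689) = 14.0514 °C.
Change = 14.0514 − 16.4906 = -2.44 °C.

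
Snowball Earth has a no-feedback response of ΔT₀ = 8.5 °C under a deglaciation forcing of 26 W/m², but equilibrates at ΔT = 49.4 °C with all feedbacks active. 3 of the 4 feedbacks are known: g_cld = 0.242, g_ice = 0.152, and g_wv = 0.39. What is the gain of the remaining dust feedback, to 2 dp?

0.04

Amplification A = ΔT/ΔT₀ = 49.4/8.5 = 5.812.
Total gain g = 1 − 1/A = 1 − 1/5.812 = 0.8279.
Known gains sum to 0.242 + 0.152 + 0.39 = 0.784.
g_dust = 0.8279 − 0.784 = 0.04.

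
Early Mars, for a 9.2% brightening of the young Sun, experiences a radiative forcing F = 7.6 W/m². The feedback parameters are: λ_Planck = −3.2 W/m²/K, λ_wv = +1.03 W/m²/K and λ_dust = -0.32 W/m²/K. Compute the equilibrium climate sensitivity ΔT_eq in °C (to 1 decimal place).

3.1 °C

Net feedback parameter λ = (−3.2) + (+1.03) + (-0.32) = -2.49 W/m²/K.
ΔT = −F/λ = −7.6/(-2.49) = 3.1 °C.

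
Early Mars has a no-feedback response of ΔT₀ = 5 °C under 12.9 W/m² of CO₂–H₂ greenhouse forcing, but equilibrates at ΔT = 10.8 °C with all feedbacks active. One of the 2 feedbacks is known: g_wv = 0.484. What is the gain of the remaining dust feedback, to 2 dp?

Amplification A = ΔT/ΔT₀ = 10.8/5 = 2.16.
Total gain g = 1 − 1/A = 1 − 1/2.16 = 0.537.
The known gain is 0.484.
g_dust = 0.537 − 0.484 = 0.05.

0.05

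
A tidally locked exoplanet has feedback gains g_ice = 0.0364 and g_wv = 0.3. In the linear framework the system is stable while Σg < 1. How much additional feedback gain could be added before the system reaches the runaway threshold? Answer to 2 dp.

0.66

Current total gain = 0.0364 + 0.3 = 0.3364.
Margin to runaway = 1 − 0.3364 = 0.66.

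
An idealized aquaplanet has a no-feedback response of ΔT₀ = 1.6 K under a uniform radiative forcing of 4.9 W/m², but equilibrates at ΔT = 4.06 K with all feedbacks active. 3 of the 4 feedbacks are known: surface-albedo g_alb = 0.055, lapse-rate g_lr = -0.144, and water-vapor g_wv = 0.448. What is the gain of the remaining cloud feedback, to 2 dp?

Amplification A = ΔT/ΔT₀ = 4.06/1.6 = 2.537.
Total gain g = 1 − 1/A = 1 − 1/2.537 = 0.6058.
Known gains sum to 0.055 − 0.144 + 0.448 = 0.359.
g_cld = 0.6058 − 0.359 = 0.25.

0.25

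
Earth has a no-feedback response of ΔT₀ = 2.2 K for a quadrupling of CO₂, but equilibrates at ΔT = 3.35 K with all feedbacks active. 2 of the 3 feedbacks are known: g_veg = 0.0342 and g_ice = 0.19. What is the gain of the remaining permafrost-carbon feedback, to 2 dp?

Amplification A = ΔT/ΔT₀ = 3.35/2.2 = 1.523.
Total gain g = 1 − 1/A = 1 − 1/1.523 = 0.3434.
Known gains sum to 0.0342 + 0.19 = 0.2242.
g_pf = 0.3434 − 0.2242 = 0.12.

0.12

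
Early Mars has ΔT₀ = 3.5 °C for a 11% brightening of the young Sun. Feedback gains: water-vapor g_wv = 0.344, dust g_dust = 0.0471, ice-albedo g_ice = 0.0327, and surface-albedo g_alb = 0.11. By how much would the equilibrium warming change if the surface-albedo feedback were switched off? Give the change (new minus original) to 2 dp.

Original: g = 0.5338, ΔT = 3.5/(1−0.5338) = 7.5075 °C.
Without surface-albedo: g' = 0.4238, ΔT' = 3.5/(1−0.4238) = 6.0743 °C.
Change = 6.0743 − 7.5075 = -1.43 °C.

-1.43 °C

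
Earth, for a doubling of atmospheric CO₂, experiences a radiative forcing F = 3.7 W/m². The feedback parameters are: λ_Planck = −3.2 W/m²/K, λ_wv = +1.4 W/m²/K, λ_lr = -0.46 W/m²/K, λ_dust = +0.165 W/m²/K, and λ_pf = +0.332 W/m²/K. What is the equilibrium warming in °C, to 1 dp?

2.1 °C

Net feedback parameter λ = (−3.2) + (+1.4) + (-0.46) + (+0.165) + (+0.332) = -1.763 W/m²/K.
ΔT = −F/λ = −3.7/(-1.763) = 2.1 °C.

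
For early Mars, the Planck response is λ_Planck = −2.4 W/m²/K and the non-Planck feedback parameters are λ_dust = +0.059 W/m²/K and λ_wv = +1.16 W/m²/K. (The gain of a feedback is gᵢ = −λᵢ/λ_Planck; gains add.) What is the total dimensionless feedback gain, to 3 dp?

Convert to gains: g_dust = 0.059/2.4 = 0.02458; g_wv = 1.16/2.4 = 0.4833.
Total gain g = 0.50788.

0.508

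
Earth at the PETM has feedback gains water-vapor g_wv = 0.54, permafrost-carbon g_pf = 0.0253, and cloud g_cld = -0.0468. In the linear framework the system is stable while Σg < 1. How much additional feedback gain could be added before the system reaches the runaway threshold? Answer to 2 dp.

Current total gain = 0.54 + 0.0253 − 0.0468 = 0.5185.
Margin to runaway = 1 − 0.5185 = 0.48.

0.48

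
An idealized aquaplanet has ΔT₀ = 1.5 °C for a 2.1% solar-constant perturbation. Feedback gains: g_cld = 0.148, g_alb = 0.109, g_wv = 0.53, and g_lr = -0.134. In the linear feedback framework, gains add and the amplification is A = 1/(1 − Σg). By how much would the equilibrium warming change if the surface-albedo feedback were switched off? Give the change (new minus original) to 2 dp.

Original: g = 0.653, ΔT = 1.5/(1−0.653) = 4.3228 °C.
Without surface-albedo: g' = 0.544, ΔT' = 1.5/(1−0.544) = 3.2895 °C.
Change = 3.2895 − 4.3228 = -1.03 °C.

-1.03 °C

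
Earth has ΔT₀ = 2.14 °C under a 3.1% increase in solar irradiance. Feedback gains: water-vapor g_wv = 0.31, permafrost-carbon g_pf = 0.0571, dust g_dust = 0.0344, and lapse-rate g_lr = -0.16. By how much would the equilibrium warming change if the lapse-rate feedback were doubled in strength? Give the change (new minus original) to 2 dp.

-0.49 °C

Original: g = 0.2415, ΔT = 2.14/(1−0.2415) = 2.8214 °C.
With doubled lapse-rate: g' = 0.0815, ΔT' = 2.14/(1−0.0815) = 2.3299 °C.
Change = 2.3299 − 2.8214 = -0.49 °C.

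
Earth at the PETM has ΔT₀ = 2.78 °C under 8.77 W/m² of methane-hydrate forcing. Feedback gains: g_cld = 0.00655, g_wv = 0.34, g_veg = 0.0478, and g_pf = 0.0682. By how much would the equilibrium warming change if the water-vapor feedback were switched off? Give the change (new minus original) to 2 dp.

-2.00 °C

Original: g = 0.46255, ΔT = 2.78/(1−0.46255) = 5.1726 °C.
Without water-vapor: g' = 0.12255, ΔT' = 2.78/(1−0.12255) = 3.1683 °C.
Change = 3.1683 − 5.1726 = -2.00 °C.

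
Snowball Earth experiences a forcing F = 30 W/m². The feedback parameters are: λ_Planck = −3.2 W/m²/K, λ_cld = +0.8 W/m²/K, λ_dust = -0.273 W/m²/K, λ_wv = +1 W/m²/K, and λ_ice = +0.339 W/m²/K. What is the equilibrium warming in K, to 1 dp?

22.5 K

Net feedback parameter λ = (−3.2) + (+0.8) + (-0.273) + (+1) + (+0.339) = -1.334 W/m²/K.
ΔT = −F/λ = −30/(-1.334) = 22.5 K.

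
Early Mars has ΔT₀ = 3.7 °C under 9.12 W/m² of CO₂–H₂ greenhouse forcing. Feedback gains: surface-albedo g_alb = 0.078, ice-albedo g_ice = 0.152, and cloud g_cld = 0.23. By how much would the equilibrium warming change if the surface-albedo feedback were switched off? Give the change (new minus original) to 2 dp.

-0.86 °C

Original: g = 0.46, ΔT = 3.7/(1−0.46) = 6.8519 °C.
Without surface-albedo: g' = 0.382, ΔT' = 3.7/(1−0.382) = 5.9871 °C.
Change = 5.9871 − 6.8519 = -0.86 °C.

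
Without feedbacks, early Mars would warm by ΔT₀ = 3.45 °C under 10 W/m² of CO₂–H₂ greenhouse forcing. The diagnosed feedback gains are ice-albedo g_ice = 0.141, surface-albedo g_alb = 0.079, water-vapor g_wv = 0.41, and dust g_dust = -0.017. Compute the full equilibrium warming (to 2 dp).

8.91 °C

Total gain g = 0.141 + 0.079 + 0.41 − 0.017 = 0.613.
Amplification A = 1/(1 − 0.613) = 2.584.
ΔT = 3.45 × 2.584 = 8.91 °C.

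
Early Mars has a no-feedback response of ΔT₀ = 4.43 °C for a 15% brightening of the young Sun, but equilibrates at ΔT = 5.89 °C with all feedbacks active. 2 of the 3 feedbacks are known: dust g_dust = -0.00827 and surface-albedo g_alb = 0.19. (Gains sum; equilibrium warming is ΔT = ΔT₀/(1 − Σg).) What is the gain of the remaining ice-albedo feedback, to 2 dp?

0.07

Amplification A = ΔT/ΔT₀ = 5.89/4.43 = 1.33.
Total gain g = 1 − 1/A = 1 − 1/1.33 = 0.2481.
Known gains sum to -0.00827 + 0.19 = 0.18173.
g_ice = 0.2481 − 0.18173 = 0.07.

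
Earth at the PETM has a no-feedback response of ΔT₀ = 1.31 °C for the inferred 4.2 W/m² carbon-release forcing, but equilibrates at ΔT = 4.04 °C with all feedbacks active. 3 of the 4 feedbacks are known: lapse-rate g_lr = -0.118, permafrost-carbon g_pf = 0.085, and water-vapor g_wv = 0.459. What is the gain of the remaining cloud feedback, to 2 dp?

Amplification A = ΔT/ΔT₀ = 4.04/1.31 = 3.084.
Total gain g = 1 − 1/A = 1 − 1/3.084 = 0.6757.
Known gains sum to -0.118 + 0.085 + 0.459 = 0.426.
g_cld = 0.6757 − 0.426 = 0.25.

0.25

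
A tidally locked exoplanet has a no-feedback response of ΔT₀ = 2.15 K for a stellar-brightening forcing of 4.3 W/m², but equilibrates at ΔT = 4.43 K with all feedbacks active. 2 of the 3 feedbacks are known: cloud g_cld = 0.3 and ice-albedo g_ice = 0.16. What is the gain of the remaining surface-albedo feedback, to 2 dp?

Amplification A = ΔT/ΔT₀ = 4.43/2.15 = 2.06.
Total gain g = 1 − 1/A = 1 − 1/2.06 = 0.5146.
Known gains sum to 0.3 + 0.16 = 0.46.
g_alb = 0.5146 − 0.46 = 0.05.

0.05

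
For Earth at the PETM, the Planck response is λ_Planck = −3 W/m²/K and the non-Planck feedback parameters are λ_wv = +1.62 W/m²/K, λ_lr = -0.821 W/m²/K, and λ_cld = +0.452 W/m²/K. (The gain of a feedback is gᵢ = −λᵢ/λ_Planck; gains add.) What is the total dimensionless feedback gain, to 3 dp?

Convert to gains: g_wv = 1.62/3 = 0.54; g_lr = -0.821/3 = -0.2737; g_cld = 0.452/3 = 0.1507.
Total gain g = 0.417.

0.417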